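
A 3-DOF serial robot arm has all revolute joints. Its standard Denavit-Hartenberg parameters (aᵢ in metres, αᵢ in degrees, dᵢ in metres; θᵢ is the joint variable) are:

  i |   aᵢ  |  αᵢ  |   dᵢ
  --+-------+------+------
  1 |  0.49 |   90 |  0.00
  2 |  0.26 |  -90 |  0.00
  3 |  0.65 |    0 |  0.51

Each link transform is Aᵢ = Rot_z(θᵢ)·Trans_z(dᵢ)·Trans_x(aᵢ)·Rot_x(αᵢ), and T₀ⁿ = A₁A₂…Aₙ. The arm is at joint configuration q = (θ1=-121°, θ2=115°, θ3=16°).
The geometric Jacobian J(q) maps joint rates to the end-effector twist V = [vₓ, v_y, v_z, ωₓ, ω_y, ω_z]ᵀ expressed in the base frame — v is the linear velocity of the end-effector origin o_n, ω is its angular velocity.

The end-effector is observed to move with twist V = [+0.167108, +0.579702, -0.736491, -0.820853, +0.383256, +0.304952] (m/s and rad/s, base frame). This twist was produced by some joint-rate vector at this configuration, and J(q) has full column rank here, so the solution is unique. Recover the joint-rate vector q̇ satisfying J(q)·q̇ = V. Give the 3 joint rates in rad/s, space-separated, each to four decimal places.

0.2610 0.9010 -0.1040

o_n = [0.3319, 0.2044, 0.5864]
J₁: ẑ×o_n = [-0.2044, 0.3319, 0.0000], ω = ẑ
J2: z=[-0.8572, 0.5150, 0.0000] o=[-0.2524, -0.4200, 0.0000] → [0.3020, 0.5026, -0.8362, -0.8572, 0.5150, 0.0000]
J3: z=[0.4668, 0.7769, -0.4226] o=[-0.1958, -0.3258, 0.2356] → [0.4966, -0.3867, -0.1624, 0.4668, 0.7769, -0.4226]
q̇ = J⁺·V = [0.2610, 0.9010, -0.1040]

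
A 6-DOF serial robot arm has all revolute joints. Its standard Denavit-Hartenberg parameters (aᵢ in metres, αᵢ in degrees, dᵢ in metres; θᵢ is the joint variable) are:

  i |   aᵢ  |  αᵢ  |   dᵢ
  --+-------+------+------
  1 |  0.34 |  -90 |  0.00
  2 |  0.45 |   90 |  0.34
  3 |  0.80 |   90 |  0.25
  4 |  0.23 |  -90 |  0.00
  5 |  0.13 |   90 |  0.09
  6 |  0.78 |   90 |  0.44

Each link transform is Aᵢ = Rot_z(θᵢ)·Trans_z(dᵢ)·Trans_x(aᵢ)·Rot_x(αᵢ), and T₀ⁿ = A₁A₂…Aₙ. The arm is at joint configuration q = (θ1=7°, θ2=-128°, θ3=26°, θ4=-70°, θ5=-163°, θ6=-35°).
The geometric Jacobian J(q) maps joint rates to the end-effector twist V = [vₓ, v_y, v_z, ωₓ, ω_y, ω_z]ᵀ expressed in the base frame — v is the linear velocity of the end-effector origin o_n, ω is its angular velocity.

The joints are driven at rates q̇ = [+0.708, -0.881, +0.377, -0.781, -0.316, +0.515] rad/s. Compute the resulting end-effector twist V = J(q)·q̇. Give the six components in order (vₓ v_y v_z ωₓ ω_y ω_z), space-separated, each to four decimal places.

-1.2292 -0.0586 -0.9601 0.1980 0.1360 -0.2314

o_n = [-0.6629, 0.5478, 0.0166]
J₁: ẑ×o_n = [-0.5478, -0.6629, 0.0000], ω = ẑ
J2: z=[-0.1219, 0.9925, 0.0000] o=[0.3375, 0.0414, 0.0000] → [0.0165, 0.0020, 0.9312, -0.1219, 0.9925, 0.0000]
J3: z=[-0.7821, -0.0960, -0.6157] o=[0.0210, 0.3451, 0.3546] → [0.1573, 0.1567, -0.2242, -0.7821, -0.0960, -0.6157]
J4: z=[-0.1583, -0.9250, 0.3454] o=[-0.6566, 0.6153, 0.7673] → [0.7176, -0.1210, 0.0049, -0.1583, -0.9250, 0.3454]
J5: z=[-0.8338, 0.3126, 0.4550] o=[-0.5350, 0.6649, 0.9561] → [-0.2404, -0.8415, 0.1376, -0.8338, 0.3126, 0.4550]
J6: z=[-0.0032, 0.8214, -0.5703] o=[-0.6818, 0.6311, 0.9081] → [-0.7797, -0.0136, -0.0153, -0.0032, 0.8214, -0.5703]
V = J·q̇ = [-1.2292, -0.0586, -0.9601, 0.1980, 0.1360, -0.2314]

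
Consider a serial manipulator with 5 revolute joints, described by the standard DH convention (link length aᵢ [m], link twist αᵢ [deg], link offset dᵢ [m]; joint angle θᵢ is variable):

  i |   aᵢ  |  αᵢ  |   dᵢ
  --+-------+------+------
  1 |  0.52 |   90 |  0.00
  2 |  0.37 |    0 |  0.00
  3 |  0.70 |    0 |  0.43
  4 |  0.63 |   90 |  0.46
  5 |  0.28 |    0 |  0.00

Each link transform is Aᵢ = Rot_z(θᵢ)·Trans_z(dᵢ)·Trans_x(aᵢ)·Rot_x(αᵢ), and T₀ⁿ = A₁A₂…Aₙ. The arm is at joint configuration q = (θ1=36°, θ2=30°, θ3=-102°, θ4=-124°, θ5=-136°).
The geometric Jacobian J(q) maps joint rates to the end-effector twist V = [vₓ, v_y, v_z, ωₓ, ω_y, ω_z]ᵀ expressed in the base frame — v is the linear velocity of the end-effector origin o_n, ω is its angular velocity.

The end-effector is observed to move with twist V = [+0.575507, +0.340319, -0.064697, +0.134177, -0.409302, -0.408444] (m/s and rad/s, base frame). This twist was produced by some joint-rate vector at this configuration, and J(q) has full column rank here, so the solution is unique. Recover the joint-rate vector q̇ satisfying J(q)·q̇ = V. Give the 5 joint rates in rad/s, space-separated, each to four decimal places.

0.0520 -0.1610 1.0000 -0.4290 -0.4790

o_n = [0.9304, -0.1837, -0.3626]
J₁: ẑ×o_n = [0.1837, 0.9304, -0.0000], ω = ẑ
J2: z=[0.5878, -0.8090, 0.0000] o=[0.4207, 0.3056, 0.0000] → [0.2934, 0.2131, 0.1248, 0.5878, -0.8090, 0.0000]
J3: z=[0.5878, -0.8090, 0.0000] o=[0.6799, 0.4940, 0.1850] → [0.4430, 0.3219, -0.1957, 0.5878, -0.8090, 0.0000]
J4: z=[0.5878, -0.8090, 0.0000] o=[1.1077, 0.2733, -0.4807] → [-0.0956, -0.0694, -0.4120, 0.5878, -0.8090, 0.0000]
J5: z=[0.2230, 0.1620, 0.9613] o=[0.8881, -0.4548, -0.3071] → [-0.2697, 0.0531, 0.0536, 0.2230, 0.1620, 0.9613]
q̇ = J⁺·V = [0.0520, -0.1610, 1.0000, -0.4290, -0.4790]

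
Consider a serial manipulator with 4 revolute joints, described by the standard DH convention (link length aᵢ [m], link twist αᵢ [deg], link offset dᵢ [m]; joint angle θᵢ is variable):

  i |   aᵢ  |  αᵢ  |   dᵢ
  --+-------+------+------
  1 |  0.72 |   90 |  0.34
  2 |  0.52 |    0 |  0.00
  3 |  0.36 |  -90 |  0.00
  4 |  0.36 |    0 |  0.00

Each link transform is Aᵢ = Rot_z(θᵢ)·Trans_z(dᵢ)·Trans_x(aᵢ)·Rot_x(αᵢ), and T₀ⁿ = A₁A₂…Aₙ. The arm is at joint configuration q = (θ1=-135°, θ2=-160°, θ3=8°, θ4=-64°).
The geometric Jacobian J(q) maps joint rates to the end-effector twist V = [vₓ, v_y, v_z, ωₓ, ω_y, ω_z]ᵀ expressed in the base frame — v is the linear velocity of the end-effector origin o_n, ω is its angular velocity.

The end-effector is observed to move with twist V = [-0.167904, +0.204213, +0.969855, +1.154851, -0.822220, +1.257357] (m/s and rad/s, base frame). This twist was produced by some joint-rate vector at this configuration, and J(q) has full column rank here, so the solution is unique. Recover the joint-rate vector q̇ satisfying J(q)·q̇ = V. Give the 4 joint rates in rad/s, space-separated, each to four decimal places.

o_n = [-0.0691, 0.3885, -0.0809]
J₁: ẑ×o_n = [-0.3885, -0.0691, 0.0000], ω = ẑ
J2: z=[-0.7071, 0.7071, 0.0000] o=[-0.5091, -0.5091, 0.3400] → [-0.2977, -0.2977, -0.9458, -0.7071, 0.7071, 0.0000]
J3: z=[-0.7071, 0.7071, 0.0000] o=[-0.1636, -0.1636, 0.1621] → [-0.1719, -0.1719, -0.4572, -0.7071, 0.7071, 0.0000]
J4: z=[-0.3320, -0.3320, -0.8829] o=[0.0612, 0.0612, -0.0069] → [0.3136, 0.0904, -0.1519, -0.3320, -0.3320, -0.8829]
q̇ = J⁺·V = [0.8150, -0.5210, -0.8770, -0.5010]

0.8150 -0.5210 -0.8770 -0.5010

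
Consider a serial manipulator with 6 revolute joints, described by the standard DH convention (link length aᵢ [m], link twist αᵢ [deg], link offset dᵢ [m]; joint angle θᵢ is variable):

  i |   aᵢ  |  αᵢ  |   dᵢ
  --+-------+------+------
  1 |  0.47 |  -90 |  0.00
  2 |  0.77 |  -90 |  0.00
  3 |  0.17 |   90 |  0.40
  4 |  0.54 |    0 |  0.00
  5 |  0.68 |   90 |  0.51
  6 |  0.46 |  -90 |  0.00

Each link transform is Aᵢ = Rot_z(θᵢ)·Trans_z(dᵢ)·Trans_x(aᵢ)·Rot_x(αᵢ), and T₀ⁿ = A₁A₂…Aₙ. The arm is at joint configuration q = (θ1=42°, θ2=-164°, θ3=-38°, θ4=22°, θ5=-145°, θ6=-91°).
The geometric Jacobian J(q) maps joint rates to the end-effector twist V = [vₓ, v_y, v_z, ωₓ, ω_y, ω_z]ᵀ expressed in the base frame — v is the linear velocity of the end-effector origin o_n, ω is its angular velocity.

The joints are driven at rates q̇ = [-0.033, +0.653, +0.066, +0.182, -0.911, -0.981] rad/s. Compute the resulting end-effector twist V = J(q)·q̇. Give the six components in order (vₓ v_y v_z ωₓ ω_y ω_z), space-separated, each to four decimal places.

0.4900 0.2841 1.2745 -1.2712 -0.3573 -0.1807

o_n = [-0.4943, -0.1395, 0.3072]
J₁: ẑ×o_n = [0.1395, -0.4943, 0.0000], ω = ẑ
J2: z=[-0.6691, 0.7431, 0.0000] o=[0.3493, 0.3145, 0.0000] → [0.2283, 0.2055, 0.9307, -0.6691, 0.7431, 0.0000]
J3: z=[0.2048, 0.1844, 0.9613] o=[-0.2008, -0.1808, 0.2122] → [-0.0222, -0.3016, 0.0626, 0.2048, 0.1844, 0.9613]
J4: z=[-0.0875, 0.9816, -0.1697] o=[-0.2846, -0.1154, 0.6337] → [-0.3246, 0.0070, 0.2080, -0.0875, 0.9816, -0.1697]
J5: z=[-0.0875, 0.9816, -0.1697] o=[-0.7312, -0.1028, 0.9369] → [-0.6244, -0.0953, -0.2294, -0.0875, 0.9816, -0.1697]
J6: z=[0.9292, 0.1418, 0.3414] o=[-0.5316, 0.3109, 0.2217] → [0.1659, -0.0667, -0.4238, 0.9292, 0.1418, 0.3414]
V = J·q̇ = [0.4900, 0.2841, 1.2745, -1.2712, -0.3573, -0.1807]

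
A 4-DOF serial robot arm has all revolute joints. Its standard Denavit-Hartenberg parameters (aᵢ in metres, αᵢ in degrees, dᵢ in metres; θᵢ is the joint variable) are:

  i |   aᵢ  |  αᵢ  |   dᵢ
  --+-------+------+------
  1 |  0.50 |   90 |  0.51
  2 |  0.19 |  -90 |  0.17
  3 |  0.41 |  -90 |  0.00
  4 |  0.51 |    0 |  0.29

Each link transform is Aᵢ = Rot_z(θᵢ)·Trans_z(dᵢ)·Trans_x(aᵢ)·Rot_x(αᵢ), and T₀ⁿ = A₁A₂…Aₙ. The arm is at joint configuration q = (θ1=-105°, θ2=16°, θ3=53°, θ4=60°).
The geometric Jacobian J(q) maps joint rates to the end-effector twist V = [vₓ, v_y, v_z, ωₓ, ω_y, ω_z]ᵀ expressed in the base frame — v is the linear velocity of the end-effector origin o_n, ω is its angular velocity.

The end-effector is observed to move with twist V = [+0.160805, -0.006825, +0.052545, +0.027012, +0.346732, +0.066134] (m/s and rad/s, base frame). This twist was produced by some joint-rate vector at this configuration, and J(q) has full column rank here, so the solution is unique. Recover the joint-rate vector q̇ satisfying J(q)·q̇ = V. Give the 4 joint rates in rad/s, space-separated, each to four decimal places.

0.3920 0.3790 -0.2190 0.5240

o_n = [0.2672, -1.0721, 0.1843]
J₁: ẑ×o_n = [1.0721, 0.2672, -0.0000], ω = ẑ
J2: z=[-0.9659, 0.2588, 0.0000] o=[-0.1294, -0.4830, 0.5100] → [-0.0843, -0.3146, 0.4665, -0.9659, 0.2588, 0.0000]
J3: z=[0.0713, 0.2662, 0.9613] o=[-0.3409, -0.6154, 0.5624] → [0.3384, 0.6115, -0.1945, 0.0713, 0.2662, 0.9613]
J4: z=[0.7800, 0.5858, -0.2201] o=[-0.0860, -0.9292, 0.6304] → [-0.2928, 0.2702, -0.3184, 0.7800, 0.5858, -0.2201]
q̇ = J⁺·V = [0.3920, 0.3790, -0.2190, 0.5240]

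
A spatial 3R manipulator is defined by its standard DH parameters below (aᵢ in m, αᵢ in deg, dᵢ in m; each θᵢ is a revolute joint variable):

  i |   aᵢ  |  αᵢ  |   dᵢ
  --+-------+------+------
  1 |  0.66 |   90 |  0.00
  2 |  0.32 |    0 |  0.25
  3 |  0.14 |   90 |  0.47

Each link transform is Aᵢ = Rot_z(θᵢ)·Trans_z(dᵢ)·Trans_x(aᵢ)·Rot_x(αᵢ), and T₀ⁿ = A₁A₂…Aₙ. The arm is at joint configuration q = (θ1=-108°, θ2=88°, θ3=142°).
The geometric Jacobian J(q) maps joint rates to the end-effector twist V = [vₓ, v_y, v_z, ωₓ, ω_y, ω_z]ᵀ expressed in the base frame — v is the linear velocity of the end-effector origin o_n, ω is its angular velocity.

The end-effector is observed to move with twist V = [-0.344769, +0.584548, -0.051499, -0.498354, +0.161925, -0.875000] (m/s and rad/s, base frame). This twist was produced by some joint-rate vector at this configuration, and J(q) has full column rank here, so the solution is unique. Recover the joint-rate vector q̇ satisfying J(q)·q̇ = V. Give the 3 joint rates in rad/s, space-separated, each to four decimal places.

o_n = [-0.8644, -0.3302, 0.2126]
J₁: ẑ×o_n = [0.3302, -0.8644, 0.0000], ω = ẑ
J2: z=[-0.9511, 0.3090, 0.0000] o=[-0.2040, -0.6277, 0.0000] → [0.0657, 0.2022, -0.0788, -0.9511, 0.3090, 0.0000]
J3: z=[-0.9511, 0.3090, 0.0000] o=[-0.4452, -0.5611, 0.3198] → [-0.0331, -0.1020, -0.0900, -0.9511, 0.3090, 0.0000]
q̇ = J⁺·V = [-0.8750, -0.3890, 0.9130]

-0.8750 -0.3890 0.9130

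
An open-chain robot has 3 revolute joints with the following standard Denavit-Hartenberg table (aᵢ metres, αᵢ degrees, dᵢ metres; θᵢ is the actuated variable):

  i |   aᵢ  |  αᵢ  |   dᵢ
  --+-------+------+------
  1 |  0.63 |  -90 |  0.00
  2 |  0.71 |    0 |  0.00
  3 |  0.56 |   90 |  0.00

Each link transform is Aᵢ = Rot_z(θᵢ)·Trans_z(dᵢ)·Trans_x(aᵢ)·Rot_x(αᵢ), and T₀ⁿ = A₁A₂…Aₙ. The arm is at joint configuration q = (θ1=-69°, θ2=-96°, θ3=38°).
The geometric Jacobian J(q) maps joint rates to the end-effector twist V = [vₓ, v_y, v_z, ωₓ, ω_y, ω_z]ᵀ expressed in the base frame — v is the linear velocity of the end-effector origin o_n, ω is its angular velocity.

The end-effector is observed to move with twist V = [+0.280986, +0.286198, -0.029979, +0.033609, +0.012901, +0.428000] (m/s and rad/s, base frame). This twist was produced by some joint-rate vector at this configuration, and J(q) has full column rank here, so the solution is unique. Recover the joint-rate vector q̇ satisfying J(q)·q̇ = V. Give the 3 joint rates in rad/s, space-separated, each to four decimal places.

o_n = [0.3055, -0.7959, 1.1810]
J₁: ẑ×o_n = [0.7959, 0.3055, -0.0000], ω = ẑ
J2: z=[0.9336, 0.3584, 0.0000] o=[0.2258, -0.5882, 0.0000] → [0.4232, -1.1026, -0.2225, 0.9336, 0.3584, 0.0000]
J3: z=[0.9336, 0.3584, 0.0000] o=[0.1992, -0.5189, 0.7061] → [0.1702, -0.4434, -0.2968, 0.9336, 0.3584, 0.0000]
q̇ = J⁺·V = [0.4280, -0.2600, 0.2960]

0.4280 -0.2600 0.2960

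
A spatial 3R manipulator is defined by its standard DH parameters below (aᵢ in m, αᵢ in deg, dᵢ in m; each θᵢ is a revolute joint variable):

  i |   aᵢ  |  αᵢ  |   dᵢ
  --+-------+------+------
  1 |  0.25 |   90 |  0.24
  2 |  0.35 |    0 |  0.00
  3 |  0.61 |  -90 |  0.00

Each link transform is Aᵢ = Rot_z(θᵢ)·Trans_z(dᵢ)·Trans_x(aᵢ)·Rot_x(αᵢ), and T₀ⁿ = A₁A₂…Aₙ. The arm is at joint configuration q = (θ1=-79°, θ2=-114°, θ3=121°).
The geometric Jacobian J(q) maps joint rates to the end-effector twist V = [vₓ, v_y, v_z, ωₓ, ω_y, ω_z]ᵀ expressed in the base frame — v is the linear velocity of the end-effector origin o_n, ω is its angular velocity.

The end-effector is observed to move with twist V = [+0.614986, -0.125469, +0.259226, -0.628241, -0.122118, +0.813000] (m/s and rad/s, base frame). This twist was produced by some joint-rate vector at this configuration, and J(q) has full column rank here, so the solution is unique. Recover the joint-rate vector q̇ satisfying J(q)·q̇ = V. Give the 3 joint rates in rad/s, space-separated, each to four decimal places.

o_n = [0.1361, -0.7000, -0.0054]
J₁: ẑ×o_n = [0.7000, 0.1361, -0.0000], ω = ẑ
J2: z=[-0.9816, -0.1908, 0.0000] o=[0.0477, -0.2454, 0.2400] → [0.0468, -0.2409, 0.4631, -0.9816, -0.1908, 0.0000]
J3: z=[-0.9816, -0.1908, 0.0000] o=[0.0205, -0.1057, -0.0797] → [-0.0142, 0.0730, 0.6055, -0.9816, -0.1908, 0.0000]
q̇ = J⁺·V = [0.8130, 0.9010, -0.2610]

0.8130 0.9010 -0.2610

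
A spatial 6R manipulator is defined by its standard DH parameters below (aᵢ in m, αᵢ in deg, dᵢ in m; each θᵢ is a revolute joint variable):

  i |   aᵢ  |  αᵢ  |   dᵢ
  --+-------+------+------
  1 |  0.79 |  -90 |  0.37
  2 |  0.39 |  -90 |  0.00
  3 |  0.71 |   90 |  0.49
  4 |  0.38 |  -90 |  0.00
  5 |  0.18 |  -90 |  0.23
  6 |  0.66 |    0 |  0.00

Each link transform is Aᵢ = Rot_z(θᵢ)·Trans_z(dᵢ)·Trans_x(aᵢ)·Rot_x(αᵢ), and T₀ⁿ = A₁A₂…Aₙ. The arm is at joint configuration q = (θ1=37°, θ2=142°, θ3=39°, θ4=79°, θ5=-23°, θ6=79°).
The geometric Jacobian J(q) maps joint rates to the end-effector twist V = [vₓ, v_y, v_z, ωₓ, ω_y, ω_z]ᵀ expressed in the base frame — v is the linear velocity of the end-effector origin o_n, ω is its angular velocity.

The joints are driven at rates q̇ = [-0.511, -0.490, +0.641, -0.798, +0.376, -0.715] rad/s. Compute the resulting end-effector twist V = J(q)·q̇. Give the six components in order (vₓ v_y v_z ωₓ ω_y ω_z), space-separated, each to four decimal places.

o_n = [-0.3764, -1.1495, 0.3223]
J₁: ẑ×o_n = [1.1495, -0.3764, 0.0000], ω = ẑ
J2: z=[-0.6018, 0.7986, 0.0000] o=[0.6309, 0.4754, 0.3700] → [-0.0381, -0.0287, 1.7824, -0.6018, 0.7986, 0.0000]
J3: z=[-0.4917, -0.3705, 0.7880] o=[0.3855, 0.2905, 0.1299] → [1.0634, -0.5057, 0.4257, -0.4917, -0.3705, 0.7880]
J4: z=[-0.8638, 0.3222, -0.3874] o=[0.0662, -0.5096, 0.1763] → [-0.2009, 0.2976, 0.6953, -0.8638, 0.3222, -0.3874]
J5: z=[0.0145, 0.7844, 0.6200] o=[-0.1252, -0.7110, 0.4356] → [0.1830, -0.1541, 0.1907, 0.0145, 0.7844, 0.6200]
J6: z=[0.5983, -0.5037, 0.6232] o=[-0.2661, -0.5957, 0.6640] → [0.5172, 0.1357, -0.3869, 0.5983, -0.5037, 0.6232]
V = J·q̇ = [-0.0277, -0.5102, -0.8070, 0.2467, -0.2309, 0.0908]

-0.0277 -0.5102 -0.8070 0.2467 -0.2309 0.0908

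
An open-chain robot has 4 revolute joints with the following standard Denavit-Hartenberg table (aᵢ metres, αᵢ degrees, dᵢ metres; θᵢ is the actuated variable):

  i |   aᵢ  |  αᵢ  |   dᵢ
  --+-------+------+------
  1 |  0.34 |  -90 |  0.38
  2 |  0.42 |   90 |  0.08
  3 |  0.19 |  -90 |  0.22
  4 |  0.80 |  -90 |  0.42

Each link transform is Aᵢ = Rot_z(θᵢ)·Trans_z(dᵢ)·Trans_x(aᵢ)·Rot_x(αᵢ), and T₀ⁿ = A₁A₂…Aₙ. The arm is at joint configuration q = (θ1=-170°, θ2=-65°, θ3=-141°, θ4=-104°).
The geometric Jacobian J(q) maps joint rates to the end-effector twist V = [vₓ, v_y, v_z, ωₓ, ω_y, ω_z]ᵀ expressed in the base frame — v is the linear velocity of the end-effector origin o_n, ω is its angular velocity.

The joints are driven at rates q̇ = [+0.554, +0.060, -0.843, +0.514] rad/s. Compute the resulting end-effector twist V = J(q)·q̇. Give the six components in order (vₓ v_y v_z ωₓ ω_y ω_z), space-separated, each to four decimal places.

0.0278 0.6418 -0.4499 -0.9460 0.1779 0.4909

o_n = [0.2260, 0.2878, 1.4237]
J₁: ẑ×o_n = [-0.2878, 0.2260, 0.0000], ω = ẑ
J2: z=[0.1736, -0.9848, 0.0000] o=[-0.3348, -0.0590, 0.3800] → [-1.0279, -0.1812, 0.6125, 0.1736, -0.9848, 0.0000]
J3: z=[0.8925, 0.1574, 0.4226] o=[-0.4957, -0.1686, 0.7606] → [-0.0885, -0.2868, 0.2938, 0.8925, 0.1574, 0.4226]
J4: z=[-0.3969, 0.7192, 0.5704] o=[-0.2587, -0.0054, 0.7198] → [0.3390, 0.5558, -0.4649, -0.3969, 0.7192, 0.5704]
V = J·q̇ = [0.0278, 0.6418, -0.4499, -0.9460, 0.1779, 0.4909]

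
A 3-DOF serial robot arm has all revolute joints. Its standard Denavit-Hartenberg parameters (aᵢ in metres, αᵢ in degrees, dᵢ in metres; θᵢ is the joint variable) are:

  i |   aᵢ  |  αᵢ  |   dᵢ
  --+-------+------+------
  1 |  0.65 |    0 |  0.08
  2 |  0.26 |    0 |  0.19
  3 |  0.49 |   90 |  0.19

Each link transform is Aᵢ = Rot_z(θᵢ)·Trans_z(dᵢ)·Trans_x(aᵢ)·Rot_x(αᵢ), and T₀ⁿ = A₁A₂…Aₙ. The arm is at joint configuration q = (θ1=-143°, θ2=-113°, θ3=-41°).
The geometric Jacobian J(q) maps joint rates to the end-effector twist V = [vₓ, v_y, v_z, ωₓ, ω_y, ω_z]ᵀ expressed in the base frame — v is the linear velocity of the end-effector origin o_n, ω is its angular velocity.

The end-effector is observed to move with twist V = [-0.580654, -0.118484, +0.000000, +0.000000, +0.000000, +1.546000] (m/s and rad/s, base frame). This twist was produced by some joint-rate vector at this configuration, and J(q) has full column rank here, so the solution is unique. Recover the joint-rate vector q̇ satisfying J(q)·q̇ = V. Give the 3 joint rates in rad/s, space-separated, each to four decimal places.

0.7880 0.0600 0.6980

o_n = [-0.3596, 0.2977, 0.4600]
J₁: ẑ×o_n = [-0.2977, -0.3596, 0.0000], ω = ẑ
J2: z=[0.0000, 0.0000, 1.0000] o=[-0.5191, -0.3912, 0.0800] → [-0.6889, 0.1596, 0.0000, 0.0000, 0.0000, 1.0000]
J3: z=[0.0000, 0.0000, 1.0000] o=[-0.5820, -0.1389, 0.2700] → [-0.4366, 0.2225, 0.0000, 0.0000, 0.0000, 1.0000]
q̇ = J⁺·V = [0.7880, 0.0600, 0.6980]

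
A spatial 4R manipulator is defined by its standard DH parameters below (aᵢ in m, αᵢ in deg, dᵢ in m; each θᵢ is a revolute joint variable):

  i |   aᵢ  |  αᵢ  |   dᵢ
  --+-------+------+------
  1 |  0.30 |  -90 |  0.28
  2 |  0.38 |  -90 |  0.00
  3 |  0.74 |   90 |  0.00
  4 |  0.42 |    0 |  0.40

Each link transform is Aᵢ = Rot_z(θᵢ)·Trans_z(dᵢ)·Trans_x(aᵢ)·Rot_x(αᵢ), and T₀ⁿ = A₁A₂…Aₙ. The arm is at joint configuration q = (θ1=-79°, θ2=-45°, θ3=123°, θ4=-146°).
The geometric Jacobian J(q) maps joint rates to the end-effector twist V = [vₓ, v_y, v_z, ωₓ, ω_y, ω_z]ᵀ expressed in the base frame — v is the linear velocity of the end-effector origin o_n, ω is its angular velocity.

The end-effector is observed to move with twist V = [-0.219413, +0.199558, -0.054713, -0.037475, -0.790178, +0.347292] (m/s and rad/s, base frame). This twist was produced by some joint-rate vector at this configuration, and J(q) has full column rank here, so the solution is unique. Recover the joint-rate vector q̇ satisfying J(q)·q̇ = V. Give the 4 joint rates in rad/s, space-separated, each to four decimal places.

0.0780 0.2890 0.3530 0.8750

o_n = [-0.4431, -0.5842, 0.8011]
J₁: ẑ×o_n = [0.5842, -0.4431, 0.0000], ω = ẑ
J2: z=[0.9816, 0.1908, 0.0000] o=[0.0572, -0.2945, 0.2800] → [0.0994, -0.5115, -0.1889, 0.9816, 0.1908, 0.0000]
J3: z=[0.1349, -0.6941, -0.7071] o=[0.1085, -0.5583, 0.5487] → [-0.1936, 0.3560, -0.3864, 0.1349, -0.6941, -0.7071]
J4: z=[-0.4215, -0.6861, 0.5930] o=[-0.5551, -0.3969, 0.2637] → [-0.2576, 0.2929, 0.1558, -0.4215, -0.6861, 0.5930]
q̇ = J⁺·V = [0.0780, 0.2890, 0.3530, 0.8750]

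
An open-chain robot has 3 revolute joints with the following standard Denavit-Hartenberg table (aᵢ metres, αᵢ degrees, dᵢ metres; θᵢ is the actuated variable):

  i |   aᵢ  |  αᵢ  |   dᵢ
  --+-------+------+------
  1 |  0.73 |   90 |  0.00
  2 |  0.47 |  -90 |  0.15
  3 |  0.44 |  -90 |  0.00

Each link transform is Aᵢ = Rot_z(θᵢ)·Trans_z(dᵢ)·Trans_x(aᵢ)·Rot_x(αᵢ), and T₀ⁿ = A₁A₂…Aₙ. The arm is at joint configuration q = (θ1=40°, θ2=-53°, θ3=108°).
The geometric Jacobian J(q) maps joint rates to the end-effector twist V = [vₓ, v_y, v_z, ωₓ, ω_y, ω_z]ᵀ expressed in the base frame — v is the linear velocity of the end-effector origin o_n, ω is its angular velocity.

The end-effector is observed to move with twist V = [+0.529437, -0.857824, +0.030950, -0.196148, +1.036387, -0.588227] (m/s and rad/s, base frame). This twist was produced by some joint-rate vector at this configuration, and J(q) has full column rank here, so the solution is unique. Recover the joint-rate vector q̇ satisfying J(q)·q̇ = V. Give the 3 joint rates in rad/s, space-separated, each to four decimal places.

-0.9770 -0.9200 0.6460

o_n = [0.5406, 0.8041, -0.2668]
J₁: ẑ×o_n = [-0.8041, 0.5406, 0.0000], ω = ẑ
J2: z=[0.6428, -0.7660, 0.0000] o=[0.5592, 0.4692, 0.0000] → [0.2044, 0.1715, 0.2010, 0.6428, -0.7660, 0.0000]
J3: z=[0.6118, 0.5134, 0.6018] o=[0.8723, 0.5361, -0.3754] → [-0.1055, -0.2660, 0.3342, 0.6118, 0.5134, 0.6018]
q̇ = J⁺·V = [-0.9770, -0.9200, 0.6460]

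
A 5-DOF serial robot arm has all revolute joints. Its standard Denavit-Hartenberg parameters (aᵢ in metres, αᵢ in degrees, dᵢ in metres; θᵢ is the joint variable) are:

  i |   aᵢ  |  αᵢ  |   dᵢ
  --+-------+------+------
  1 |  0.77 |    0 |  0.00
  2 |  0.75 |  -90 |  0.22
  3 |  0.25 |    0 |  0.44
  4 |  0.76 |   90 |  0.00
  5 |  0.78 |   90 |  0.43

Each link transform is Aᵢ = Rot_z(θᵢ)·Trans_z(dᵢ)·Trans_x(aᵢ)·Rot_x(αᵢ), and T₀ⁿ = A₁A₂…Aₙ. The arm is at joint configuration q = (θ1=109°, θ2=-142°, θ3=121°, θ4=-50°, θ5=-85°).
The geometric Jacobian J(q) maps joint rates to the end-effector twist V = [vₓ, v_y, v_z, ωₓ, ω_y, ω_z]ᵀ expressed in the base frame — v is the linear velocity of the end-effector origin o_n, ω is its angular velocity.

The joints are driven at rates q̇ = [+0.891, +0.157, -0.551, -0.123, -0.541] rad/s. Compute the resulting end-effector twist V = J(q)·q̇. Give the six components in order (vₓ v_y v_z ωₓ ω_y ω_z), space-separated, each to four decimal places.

0.7157 0.4680 0.7822 -0.7961 -0.2867 0.8719

o_n = [0.6538, -0.2612, -0.6372]
J₁: ẑ×o_n = [0.2612, 0.6538, -0.0000], ω = ẑ
J2: z=[0.0000, 0.0000, 1.0000] o=[-0.2507, 0.7280, 0.0000] → [0.9893, 0.9045, -0.0000, 0.0000, 0.0000, 1.0000]
J3: z=[0.5446, 0.8387, 0.0000] o=[0.3783, 0.3196, 0.2200] → [-0.7189, 0.4668, -0.5474, 0.5446, 0.8387, 0.0000]
J4: z=[0.5446, 0.8387, 0.0000] o=[0.5100, 0.7587, 0.0057] → [-0.5392, 0.3501, -0.6761, 0.5446, 0.8387, 0.0000]
J5: z=[0.7930, -0.5150, 0.3256] o=[0.7175, 0.6240, -0.7129] → [0.2492, -0.0808, -0.7347, 0.7930, -0.5150, 0.3256]
V = J·q̇ = [0.7157, 0.4680, 0.7822, -0.7961, -0.2867, 0.8719]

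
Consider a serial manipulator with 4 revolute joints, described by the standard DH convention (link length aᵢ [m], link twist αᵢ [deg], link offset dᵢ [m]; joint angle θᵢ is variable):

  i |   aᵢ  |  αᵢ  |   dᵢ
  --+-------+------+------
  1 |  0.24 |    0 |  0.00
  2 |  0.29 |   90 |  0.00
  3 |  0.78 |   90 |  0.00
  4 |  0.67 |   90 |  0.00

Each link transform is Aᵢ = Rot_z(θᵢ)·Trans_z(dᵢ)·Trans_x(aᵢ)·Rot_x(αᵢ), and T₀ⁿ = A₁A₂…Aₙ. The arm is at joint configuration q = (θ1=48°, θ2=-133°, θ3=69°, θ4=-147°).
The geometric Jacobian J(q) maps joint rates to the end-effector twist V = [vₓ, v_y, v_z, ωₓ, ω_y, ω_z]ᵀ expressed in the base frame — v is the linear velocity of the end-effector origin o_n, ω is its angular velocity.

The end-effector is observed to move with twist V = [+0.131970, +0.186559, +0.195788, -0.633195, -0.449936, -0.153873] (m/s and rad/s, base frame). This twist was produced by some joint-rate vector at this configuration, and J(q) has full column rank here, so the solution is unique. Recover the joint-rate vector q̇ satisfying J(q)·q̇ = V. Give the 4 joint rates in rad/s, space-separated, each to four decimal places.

o_n = [0.5562, -0.1566, 0.2036]
J₁: ẑ×o_n = [0.1566, 0.5562, -0.0000], ω = ẑ
J2: z=[0.0000, 0.0000, 1.0000] o=[0.1606, 0.1784, 0.0000] → [0.3350, 0.3956, -0.0000, 0.0000, 0.0000, 1.0000]
J3: z=[-0.9962, -0.0872, 0.0000] o=[0.1859, -0.1105, 0.0000] → [-0.0177, 0.2028, 0.0782, -0.9962, -0.0872, 0.0000]
J4: z=[0.0814, -0.9300, -0.3584] o=[0.2102, -0.3890, 0.7282] → [0.5712, -0.0813, 0.3407, 0.0814, -0.9300, -0.3584]
q̇ = J⁺·V = [0.5360, -0.5390, 0.6700, 0.4210]

0.5360 -0.5390 0.6700 0.4210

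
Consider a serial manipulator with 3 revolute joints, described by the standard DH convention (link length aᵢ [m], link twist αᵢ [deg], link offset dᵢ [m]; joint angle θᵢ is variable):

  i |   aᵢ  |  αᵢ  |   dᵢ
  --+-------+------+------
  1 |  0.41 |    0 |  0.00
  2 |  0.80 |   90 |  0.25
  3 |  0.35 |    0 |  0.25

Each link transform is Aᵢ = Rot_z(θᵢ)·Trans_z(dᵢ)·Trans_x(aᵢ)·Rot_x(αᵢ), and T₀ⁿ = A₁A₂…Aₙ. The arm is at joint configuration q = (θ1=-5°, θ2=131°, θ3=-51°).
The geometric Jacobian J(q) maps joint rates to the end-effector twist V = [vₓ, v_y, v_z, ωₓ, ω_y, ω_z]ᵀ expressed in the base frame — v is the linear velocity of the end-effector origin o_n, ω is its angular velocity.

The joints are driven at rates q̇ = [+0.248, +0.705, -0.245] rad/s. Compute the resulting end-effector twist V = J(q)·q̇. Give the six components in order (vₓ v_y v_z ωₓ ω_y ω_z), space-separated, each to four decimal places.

-0.8786 -0.3314 -0.0540 -0.1982 -0.1440 0.9530

o_n = [0.0110, 0.9366, -0.0220]
J₁: ẑ×o_n = [-0.9366, 0.0110, 0.0000], ω = ẑ
J2: z=[0.0000, 0.0000, 1.0000] o=[0.4084, -0.0357, 0.0000] → [-0.9724, -0.3974, 0.0000, 0.0000, 0.0000, 1.0000]
J3: z=[0.8090, 0.5878, 0.0000] o=[-0.0618, 0.6115, 0.2500] → [-0.1599, 0.2201, 0.2203, 0.8090, 0.5878, 0.0000]
V = J·q̇ = [-0.8786, -0.3314, -0.0540, -0.1982, -0.1440, 0.9530]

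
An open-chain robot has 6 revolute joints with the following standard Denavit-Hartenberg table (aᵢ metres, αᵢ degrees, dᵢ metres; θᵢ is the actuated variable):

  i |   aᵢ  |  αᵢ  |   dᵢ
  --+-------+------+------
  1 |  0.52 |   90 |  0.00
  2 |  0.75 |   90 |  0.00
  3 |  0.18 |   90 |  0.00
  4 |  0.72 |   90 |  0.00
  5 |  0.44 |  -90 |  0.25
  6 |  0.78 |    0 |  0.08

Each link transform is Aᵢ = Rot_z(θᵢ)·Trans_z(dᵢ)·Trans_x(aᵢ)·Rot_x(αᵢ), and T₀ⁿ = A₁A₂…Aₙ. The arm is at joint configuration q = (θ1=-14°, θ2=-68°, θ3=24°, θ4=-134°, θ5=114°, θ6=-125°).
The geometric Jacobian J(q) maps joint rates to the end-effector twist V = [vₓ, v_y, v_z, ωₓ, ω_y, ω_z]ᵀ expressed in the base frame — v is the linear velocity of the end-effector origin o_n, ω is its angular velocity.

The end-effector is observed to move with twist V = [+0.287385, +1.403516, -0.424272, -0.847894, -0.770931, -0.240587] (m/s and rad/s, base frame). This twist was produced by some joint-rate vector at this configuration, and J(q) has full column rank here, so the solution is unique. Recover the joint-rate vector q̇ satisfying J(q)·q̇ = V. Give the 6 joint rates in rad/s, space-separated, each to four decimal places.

0.7650 0.7880 0.9300 0.3600 -0.4790 0.5620

o_n = [0.4149, 0.2414, 0.0348]
J₁: ẑ×o_n = [-0.2414, 0.4149, 0.0000], ω = ẑ
J2: z=[-0.2419, -0.9703, 0.0000] o=[0.5046, -0.1258, 0.0000] → [-0.0338, 0.0084, -0.1758, -0.2419, -0.9703, 0.0000]
J3: z=[-0.8996, 0.2243, -0.3746] o=[0.7772, -0.1938, -0.6954] → [0.3268, 0.7926, -0.3102, -0.8996, 0.2243, -0.3746]
J4: z=[0.3688, 0.8495, -0.3771] o=[0.8192, -0.2797, -0.8479] → [0.9464, -0.1731, 0.5357, 0.3688, 0.8495, -0.3771]
J5: z=[-0.7930, 0.4993, 0.3491] o=[1.1683, -0.1571, -0.2302] → [-0.0068, -0.0528, 0.0601, -0.7930, 0.4993, 0.3491]
J6: z=[-0.5929, -0.5011, -0.6303] o=[1.0315, 0.2787, -0.4480] → [-0.2655, 0.6750, -0.2869, -0.5929, -0.5011, -0.6303]
q̇ = J⁺·V = [0.7650, 0.7880, 0.9300, 0.3600, -0.4790, 0.5620]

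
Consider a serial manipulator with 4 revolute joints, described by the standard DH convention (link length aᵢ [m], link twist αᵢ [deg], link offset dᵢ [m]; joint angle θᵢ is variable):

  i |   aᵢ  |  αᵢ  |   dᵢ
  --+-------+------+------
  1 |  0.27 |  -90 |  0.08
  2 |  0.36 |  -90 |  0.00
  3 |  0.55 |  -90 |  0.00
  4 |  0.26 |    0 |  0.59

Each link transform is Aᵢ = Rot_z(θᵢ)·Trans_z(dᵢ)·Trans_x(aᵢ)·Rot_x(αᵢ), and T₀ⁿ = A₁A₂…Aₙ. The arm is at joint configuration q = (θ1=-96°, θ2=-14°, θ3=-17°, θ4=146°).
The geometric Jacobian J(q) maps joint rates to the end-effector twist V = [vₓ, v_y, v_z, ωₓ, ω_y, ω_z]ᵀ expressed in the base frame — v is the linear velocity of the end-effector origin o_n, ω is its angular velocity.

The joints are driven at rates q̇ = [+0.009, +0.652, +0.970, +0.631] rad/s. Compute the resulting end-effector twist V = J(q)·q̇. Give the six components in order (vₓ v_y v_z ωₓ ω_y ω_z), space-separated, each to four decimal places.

o_n = [-0.5749, -1.0073, 0.4273]
J₁: ẑ×o_n = [1.0073, -0.5749, 0.0000], ω = ẑ
J2: z=[0.9945, -0.1045, 0.0000] o=[-0.0282, -0.2685, 0.0800] → [-0.0363, -0.3454, -0.7918, 0.9945, -0.1045, 0.0000]
J3: z=[-0.0253, -0.2406, -0.9703] o=[-0.0647, -0.6159, 0.1671] → [-0.4423, 0.5016, -0.1128, -0.0253, -0.2406, -0.9703]
J4: z=[-0.9807, -0.1822, 0.0707] o=[0.0418, -1.1403, 0.2943] → [-0.0336, 0.0868, -0.2428, -0.9807, -0.1822, 0.0707]
V = J·q̇ = [-0.4649, 0.3109, -0.7789, 0.0051, -0.4165, -0.8876]

-0.4649 0.3109 -0.7789 0.0051 -0.4165 -0.8876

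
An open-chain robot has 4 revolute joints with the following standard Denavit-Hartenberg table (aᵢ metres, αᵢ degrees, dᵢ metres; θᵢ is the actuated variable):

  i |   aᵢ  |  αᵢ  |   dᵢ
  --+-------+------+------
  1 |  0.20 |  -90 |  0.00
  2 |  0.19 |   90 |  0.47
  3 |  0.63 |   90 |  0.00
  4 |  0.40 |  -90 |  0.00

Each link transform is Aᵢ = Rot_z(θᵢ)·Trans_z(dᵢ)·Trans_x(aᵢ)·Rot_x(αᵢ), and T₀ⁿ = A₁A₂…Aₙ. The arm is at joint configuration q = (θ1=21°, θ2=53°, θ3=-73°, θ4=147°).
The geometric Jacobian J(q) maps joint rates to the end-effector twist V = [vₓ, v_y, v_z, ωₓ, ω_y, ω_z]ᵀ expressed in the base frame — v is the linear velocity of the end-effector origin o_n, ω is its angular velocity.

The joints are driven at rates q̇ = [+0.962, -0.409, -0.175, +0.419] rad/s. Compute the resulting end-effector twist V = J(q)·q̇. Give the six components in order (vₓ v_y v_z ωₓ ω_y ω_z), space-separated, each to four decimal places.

-0.4946 0.4441 0.1152 -0.1651 -0.6327 1.1767

o_n = [0.4368, 0.3694, -0.0894]
J₁: ẑ×o_n = [-0.3694, 0.4368, 0.0000], ω = ẑ
J2: z=[-0.3584, 0.9336, 0.0000] o=[0.1867, 0.0717, 0.0000] → [-0.0835, -0.0320, -0.3402, -0.3584, 0.9336, 0.0000]
J3: z=[0.7456, 0.2862, 0.6018] o=[0.1250, 0.5514, -0.1517] → [0.1274, 0.1411, -0.2249, 0.7456, 0.2862, 0.6018]
J4: z=[-0.4325, -0.4792, 0.7637] o=[0.4444, 0.0287, -0.2988] → [-0.3606, 0.0847, -0.1510, -0.4325, -0.4792, 0.7637]
V = J·q̇ = [-0.4946, 0.4441, 0.1152, -0.1651, -0.6327, 1.1767]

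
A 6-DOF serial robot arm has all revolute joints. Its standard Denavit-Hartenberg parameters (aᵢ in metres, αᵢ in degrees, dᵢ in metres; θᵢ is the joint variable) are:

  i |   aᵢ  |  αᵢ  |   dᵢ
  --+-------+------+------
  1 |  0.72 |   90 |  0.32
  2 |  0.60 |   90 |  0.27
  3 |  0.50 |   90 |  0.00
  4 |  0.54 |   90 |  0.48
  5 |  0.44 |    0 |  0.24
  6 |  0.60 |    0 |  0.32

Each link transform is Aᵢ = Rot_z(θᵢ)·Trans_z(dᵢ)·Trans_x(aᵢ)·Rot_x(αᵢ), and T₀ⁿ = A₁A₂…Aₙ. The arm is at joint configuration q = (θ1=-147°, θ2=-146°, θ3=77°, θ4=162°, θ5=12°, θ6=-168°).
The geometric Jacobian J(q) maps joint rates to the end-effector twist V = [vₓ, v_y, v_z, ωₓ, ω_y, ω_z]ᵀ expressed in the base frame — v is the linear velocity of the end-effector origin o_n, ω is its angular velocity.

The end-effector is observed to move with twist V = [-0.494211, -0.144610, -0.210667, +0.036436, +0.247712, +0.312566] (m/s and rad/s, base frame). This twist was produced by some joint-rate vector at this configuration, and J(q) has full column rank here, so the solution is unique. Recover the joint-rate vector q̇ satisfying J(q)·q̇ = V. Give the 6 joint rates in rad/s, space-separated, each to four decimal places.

0.4480 0.2970 0.1600 0.2320 -0.8260 0.6370

o_n = [0.1376, 0.6388, 0.3216]
J₁: ẑ×o_n = [-0.6388, 0.1376, 0.0000], ω = ẑ
J2: z=[-0.5446, 0.8387, 0.0000] o=[-0.6038, -0.3921, 0.3200] → [0.0014, 0.0009, -1.1833, -0.5446, 0.8387, 0.0000]
J3: z=[0.4690, 0.3046, 0.8290] o=[-0.3337, 0.1052, -0.0155] → [-0.3397, 0.2326, 0.1067, 0.4690, 0.3046, 0.8290]
J4: z=[0.8000, 0.2513, -0.5449] o=[-0.5209, 0.5646, -0.0784] → [0.1410, -0.6788, -0.1061, 0.8000, 0.2513, -0.5449]
J5: z=[0.3304, 0.5736, 0.7496] o=[0.1336, 0.2642, -0.1370] → [-0.0178, -0.1485, 0.1215, 0.3304, 0.5736, 0.7496]
J6: z=[0.3304, 0.5736, 0.7496] o=[0.5017, 0.0893, 0.1548] → [-0.3163, -0.3280, 0.3904, 0.3304, 0.5736, 0.7496]
q̇ = J⁺·V = [0.4480, 0.2970, 0.1600, 0.2320, -0.8260, 0.6370]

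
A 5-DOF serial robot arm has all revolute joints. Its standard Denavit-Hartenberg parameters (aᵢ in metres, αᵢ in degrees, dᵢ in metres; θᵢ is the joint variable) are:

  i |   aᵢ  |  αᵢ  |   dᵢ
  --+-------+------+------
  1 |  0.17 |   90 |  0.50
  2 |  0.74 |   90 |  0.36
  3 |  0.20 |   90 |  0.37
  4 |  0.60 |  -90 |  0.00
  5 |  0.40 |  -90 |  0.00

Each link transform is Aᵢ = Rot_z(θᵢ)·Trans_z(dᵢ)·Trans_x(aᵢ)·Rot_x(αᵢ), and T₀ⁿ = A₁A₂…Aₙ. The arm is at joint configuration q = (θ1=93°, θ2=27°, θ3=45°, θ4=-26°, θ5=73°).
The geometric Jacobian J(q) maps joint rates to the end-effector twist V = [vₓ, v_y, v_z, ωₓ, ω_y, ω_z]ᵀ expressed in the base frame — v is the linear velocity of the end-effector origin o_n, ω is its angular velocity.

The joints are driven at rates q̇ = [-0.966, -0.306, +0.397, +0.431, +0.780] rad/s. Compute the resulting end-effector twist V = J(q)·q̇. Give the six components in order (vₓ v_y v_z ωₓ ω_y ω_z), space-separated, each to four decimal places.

1.2742 -1.2504 -0.8908 -0.4201 0.9648 -1.6963

o_n = [1.1659, 1.2083, 0.9346]
J₁: ẑ×o_n = [-1.2083, 1.1659, 0.0000], ω = ẑ
J2: z=[0.9986, 0.0523, 0.0000] o=[-0.0089, 0.1698, 0.5000] → [0.0227, -0.4340, 0.9756, 0.9986, 0.0523, 0.0000]
J3: z=[-0.0238, 0.4534, -0.8910] o=[0.3161, 0.8470, 0.8360] → [0.3666, -0.7548, -0.3939, -0.0238, 0.4534, -0.8910]
J4: z=[-0.7391, 0.5922, 0.3210] o=[0.4419, 1.1480, 0.5705] → [0.1963, 0.5015, -0.4733, -0.7391, 0.5922, 0.3210]
J5: z=[0.2737, 0.6995, -0.6601] o=[0.8112, 1.3880, 0.9780] → [-0.1490, -0.2223, -0.2973, 0.2737, 0.6995, -0.6601]
V = J·q̇ = [1.2742, -1.2504, -0.8908, -0.4201, 0.9648, -1.6963]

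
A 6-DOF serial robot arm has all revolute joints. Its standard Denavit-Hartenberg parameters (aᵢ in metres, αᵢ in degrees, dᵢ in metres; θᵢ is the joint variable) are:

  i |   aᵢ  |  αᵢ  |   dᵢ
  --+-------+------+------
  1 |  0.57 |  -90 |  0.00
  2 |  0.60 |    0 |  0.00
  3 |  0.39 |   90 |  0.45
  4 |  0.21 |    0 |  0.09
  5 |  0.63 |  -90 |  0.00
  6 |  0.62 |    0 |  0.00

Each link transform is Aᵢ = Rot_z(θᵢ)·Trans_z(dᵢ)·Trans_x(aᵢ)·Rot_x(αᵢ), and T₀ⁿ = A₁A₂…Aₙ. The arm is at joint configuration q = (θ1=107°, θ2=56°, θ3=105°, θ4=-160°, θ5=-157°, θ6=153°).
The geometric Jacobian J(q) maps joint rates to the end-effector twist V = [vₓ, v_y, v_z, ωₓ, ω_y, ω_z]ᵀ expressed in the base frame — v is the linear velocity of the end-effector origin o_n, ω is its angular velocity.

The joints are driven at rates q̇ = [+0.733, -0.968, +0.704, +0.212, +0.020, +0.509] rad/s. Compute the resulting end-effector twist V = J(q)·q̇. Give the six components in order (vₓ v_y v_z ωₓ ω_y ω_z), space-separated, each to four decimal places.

-0.4005 0.2195 0.0134 -0.2216 0.3545 0.6267

o_n = [-0.5898, 0.4548, -0.3976]
J₁: ẑ×o_n = [-0.4548, -0.5898, 0.0000], ω = ẑ
J2: z=[-0.9563, -0.2924, 0.0000] o=[-0.1667, 0.5451, 0.0000] → [0.1162, -0.3802, -0.0374, -0.9563, -0.2924, 0.0000]
J3: z=[-0.9563, -0.2924, 0.0000] o=[-0.2647, 0.8659, -0.4974] → [-0.0292, 0.0955, 0.2982, -0.9563, -0.2924, 0.0000]
J4: z=[-0.0952, 0.3113, -0.9455] o=[-0.5873, 0.3817, -0.6244] → [0.1397, 0.0240, -0.0062, -0.0952, 0.3113, -0.9455]
J5: z=[-0.0952, 0.3113, -0.9455] o=[-0.5817, 0.6092, -0.6452] → [-0.0689, 0.0313, 0.0172, -0.0952, 0.3113, -0.9455]
J6: z=[-0.8879, 0.4028, 0.2220] o=[-0.8652, 0.0670, -0.7953] → [0.0741, 0.4143, -0.4553, -0.8879, 0.4028, 0.2220]
V = J·q̇ = [-0.4005, 0.2195, 0.0134, -0.2216, 0.3545, 0.6267]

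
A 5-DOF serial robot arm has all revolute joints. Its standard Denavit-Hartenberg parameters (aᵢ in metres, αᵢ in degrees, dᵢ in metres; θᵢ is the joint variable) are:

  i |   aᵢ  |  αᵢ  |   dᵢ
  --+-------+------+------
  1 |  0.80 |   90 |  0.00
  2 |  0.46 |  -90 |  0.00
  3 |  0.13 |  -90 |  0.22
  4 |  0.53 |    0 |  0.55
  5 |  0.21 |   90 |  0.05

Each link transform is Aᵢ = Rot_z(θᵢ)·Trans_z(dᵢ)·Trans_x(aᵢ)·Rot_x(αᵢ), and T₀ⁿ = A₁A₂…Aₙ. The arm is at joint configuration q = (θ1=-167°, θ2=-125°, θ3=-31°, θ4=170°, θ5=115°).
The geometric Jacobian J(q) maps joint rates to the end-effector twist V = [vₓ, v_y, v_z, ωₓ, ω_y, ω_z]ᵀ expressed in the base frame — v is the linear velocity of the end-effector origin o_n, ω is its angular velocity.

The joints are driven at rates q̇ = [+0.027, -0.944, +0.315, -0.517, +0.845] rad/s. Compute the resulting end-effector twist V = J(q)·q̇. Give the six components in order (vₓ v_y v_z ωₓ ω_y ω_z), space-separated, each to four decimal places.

o_n = [-0.6207, -0.8496, -0.5826]
J₁: ẑ×o_n = [0.8496, -0.6207, 0.0000], ω = ẑ
J2: z=[-0.2250, 0.9744, 0.0000] o=[-0.7795, -0.1800, 0.0000] → [-0.5677, -0.1311, -0.0041, -0.2250, 0.9744, 0.0000]
J3: z=[-0.7982, -0.1843, -0.5736] o=[-0.5224, -0.1206, -0.3768] → [-0.3802, -0.1079, 0.5637, -0.7982, -0.1843, -0.5736]
J4: z=[0.4807, -0.7687, -0.4219] o=[-0.6508, -0.0815, -0.5943] → [-0.3330, -0.0183, -0.3460, 0.4807, -0.7687, -0.4219]
J5: z=[0.4807, -0.7687, -0.4219] o=[-0.5025, -0.8070, -0.4070] → [0.1171, 0.1342, -0.1113, 0.4807, -0.7687, -0.4219]
V = J·q̇ = [0.7102, 0.1959, 0.2663, 0.1186, -1.2300, -0.2921]

0.7102 0.1959 0.2663 0.1186 -1.2300 -0.2921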